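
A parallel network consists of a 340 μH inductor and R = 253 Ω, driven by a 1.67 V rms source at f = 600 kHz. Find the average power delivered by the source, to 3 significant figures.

ω = 2πf = 3.77e+06 rad/s
X_L = ωL = 1280 Ω
Parallel: admittances add. Y = 1/R + 1/(jωL)
Y = (0.00395 − j0.000780) S
|Y| = 0.00403 S → |Z| = 1/|Y| = 248 Ω, ∠Z = −∠Y = 11.2°
I = V/|Z| = 6.73 mA
P = VI cos φ = 1.67 × 0.00673 × cos(11.2°) = 11.0 mW

11.0 mW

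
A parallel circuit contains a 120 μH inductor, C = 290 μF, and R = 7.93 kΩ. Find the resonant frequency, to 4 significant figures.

853.2 Hz

ω₀ = 1/√(LC) = 1/√(0.00012 × 0.00029) = 5361 rad/s
f₀ = ω₀/(2π) = 853.2 Hz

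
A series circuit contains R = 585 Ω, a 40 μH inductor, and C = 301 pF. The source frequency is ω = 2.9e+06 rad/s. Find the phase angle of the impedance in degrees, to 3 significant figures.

X_L = ωL = 116 Ω
X_C = 1/(ωC) = 1150 Ω
Net reactance X = X_L − X_C = -1030 Ω
Z = 585 − j1030 Ω
|Z| = √(585² + 1030²) = 1180 Ω
∠Z = arctan(-1030/585) = -60.4°

-60.4°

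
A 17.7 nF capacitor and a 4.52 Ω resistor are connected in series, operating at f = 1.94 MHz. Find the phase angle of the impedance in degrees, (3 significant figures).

-45.7°

ω = 2πf = 1.219e+07 rad/s
X_C = 1/(ωC) = 4.63 Ω
Z = 4.52 − j4.63 Ω
|Z| = √(4.52² + 4.63²) = 6.47 Ω
∠Z = arctan(-4.63/4.52) = -45.7°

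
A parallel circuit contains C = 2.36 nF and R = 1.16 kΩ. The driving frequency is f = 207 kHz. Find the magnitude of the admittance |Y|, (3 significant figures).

ω = 2πf = 1.301e+06 rad/s
X_C = 1/(ωC) = 326 Ω
Parallel: admittances add. Y = 1/R + jωC
Y = (0.000862 + j0.00307) S
|Y| = 0.00319 S → |Z| = 1/|Y| = 314 Ω, ∠Z = −∠Y = -74.3°

3.19 mS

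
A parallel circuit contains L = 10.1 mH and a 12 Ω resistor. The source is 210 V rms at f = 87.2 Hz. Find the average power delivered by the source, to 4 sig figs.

ω = 2πf = 547.9 rad/s
X_L = ωL = 5.534 Ω
Parallel: admittances add. Y = 1/R + 1/(jωL)
Y = (0.08333 − j0.1807) S
|Y| = 0.1990 S → |Z| = 1/|Y| = 5.025 Ω, ∠Z = −∠Y = 65.24°
I = V/|Z| = 41.79 A
P = VI cos φ = 210 × 41.79 × cos(65.24°) = 3.675 kW

3.675 kW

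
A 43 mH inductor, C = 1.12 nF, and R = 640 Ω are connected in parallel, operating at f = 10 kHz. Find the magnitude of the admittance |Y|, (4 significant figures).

ω = 2πf = 62830 rad/s
X_L = ωL = 2702 Ω
X_C = 1/(ωC) = 14210 Ω
Parallel: admittances add. Y = 1/R + 1/(jωL) + jωC
Y = (0.001563 − j0.0002998) S
|Y| = 0.001591 S → |Z| = 1/|Y| = 628.5 Ω, ∠Z = −∠Y = 10.86°

1.591 mS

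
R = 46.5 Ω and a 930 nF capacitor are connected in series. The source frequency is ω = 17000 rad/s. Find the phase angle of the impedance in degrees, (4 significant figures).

-53.68°

X_C = 1/(ωC) = 63.25 Ω
Z = 46.50 − j63.25 Ω
|Z| = √(46.50² + 63.25²) = 78.50 Ω
∠Z = arctan(-63.25/46.50) = -53.68°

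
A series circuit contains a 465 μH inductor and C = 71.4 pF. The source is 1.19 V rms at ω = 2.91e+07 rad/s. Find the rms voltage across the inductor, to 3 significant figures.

1.23 V

X_L = ωL = 13500 Ω
X_C = 1/(ωC) = 481 Ω
Net reactance X = X_L − X_C = 13100 Ω
Z = j13100 Ω
|Z| = √(0² + 13100²) = 13100 Ω
I = V/|Z| = 91.2 μA
V_L = I·|Z_L| = 9.12e-05 × 13500 = 1.23 V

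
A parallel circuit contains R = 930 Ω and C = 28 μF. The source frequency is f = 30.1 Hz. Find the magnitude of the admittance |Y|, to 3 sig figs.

5.40 mS

ω = 2πf = 189.1 rad/s
X_C = 1/(ωC) = 189 Ω
Parallel: admittances add. Y = 1/R + jωC
Y = (0.00108 + j0.00530) S
|Y| = 0.00540 S → |Z| = 1/|Y| = 185 Ω, ∠Z = −∠Y = -78.5°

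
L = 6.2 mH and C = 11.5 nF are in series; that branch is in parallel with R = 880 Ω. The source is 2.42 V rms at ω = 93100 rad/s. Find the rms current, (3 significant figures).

7.32 mA

X_L = ωL = 577 Ω
X_C = 1/(ωC) = 934 Ω
Branch 1: Z₁ = R = 880 Ω
Branch 2 (series LC): Z₂ = j(X_L − X_C) = −j357 Ω
Parallel: Z = Z₁Z₂/(Z₁+Z₂), |Z| = 331 Ω, ∠Z = -67.9°
I = V/|Z| = 2.42/331 = 7.32 mA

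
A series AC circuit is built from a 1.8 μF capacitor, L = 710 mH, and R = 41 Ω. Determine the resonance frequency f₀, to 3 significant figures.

ω₀ = 1/√(LC) = 1/√(0.71 × 1.8e-06) = 884.6 rad/s
f₀ = ω₀/(2π) = 141 Hz

141 Hz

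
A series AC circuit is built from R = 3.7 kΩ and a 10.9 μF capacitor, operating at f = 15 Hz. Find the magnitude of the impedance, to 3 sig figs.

ω = 2πf = 94.25 rad/s
X_C = 1/(ωC) = 973 Ω
Z = 3700 − j973 Ω
|Z| = √(3700² + 973²) = 3830 Ω

3830 Ω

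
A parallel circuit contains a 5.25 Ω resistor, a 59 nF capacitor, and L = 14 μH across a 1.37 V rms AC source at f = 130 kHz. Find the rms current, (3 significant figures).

266 mA

ω = 2πf = 816800 rad/s
X_L = ωL = 11.4 Ω
X_C = 1/(ωC) = 20.8 Ω
Parallel: admittances add. Y = 1/R + 1/(jωL) + jωC
Y = (0.190 − j0.0393) S
|Y| = 0.194 S → |Z| = 1/|Y| = 5.14 Ω, ∠Z = −∠Y = 11.6°
I = V/|Z| = 1.37/5.14 = 266 mA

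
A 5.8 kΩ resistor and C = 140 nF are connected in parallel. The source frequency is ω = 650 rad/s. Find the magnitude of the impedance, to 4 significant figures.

5129 Ω

X_C = 1/(ωC) = 10990 Ω
Parallel: admittances add. Y = 1/R + jωC
Y = (0.0001724 + j9.1e-05) S
|Y| = 0.0001950 S → |Z| = 1/|Y| = 5129 Ω, ∠Z = −∠Y = -27.83°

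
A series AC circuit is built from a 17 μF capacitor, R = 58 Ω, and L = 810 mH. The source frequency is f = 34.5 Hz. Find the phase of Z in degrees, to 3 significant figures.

-58.8°

ω = 2πf = 216.8 rad/s
X_L = ωL = 176 Ω
X_C = 1/(ωC) = 271 Ω
Net reactance X = X_L − X_C = -95.8 Ω
Z = 58.0 − j95.8 Ω
|Z| = √(58.0² + 95.8²) = 112 Ω
∠Z = arctan(-95.8/58.0) = -58.8°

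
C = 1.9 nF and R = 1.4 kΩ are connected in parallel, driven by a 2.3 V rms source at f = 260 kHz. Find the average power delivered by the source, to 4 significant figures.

3.779 mW

ω = 2πf = 1.634e+06 rad/s
X_C = 1/(ωC) = 322.2 Ω
Parallel: admittances add. Y = 1/R + jωC
Y = (0.0007143 + j0.003104) S
|Y| = 0.003185 S → |Z| = 1/|Y| = 314.0 Ω, ∠Z = −∠Y = -77.04°
I = V/|Z| = 7.326 mA
P = VI cos φ = 2.3 × 0.007326 × cos(-77.04°) = 3.779 mW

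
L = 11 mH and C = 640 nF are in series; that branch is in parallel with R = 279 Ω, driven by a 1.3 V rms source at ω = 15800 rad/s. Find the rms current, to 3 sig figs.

18.0 mA

X_L = ωL = 174 Ω
X_C = 1/(ωC) = 98.9 Ω
Branch 1: Z₁ = R = 279 Ω
Branch 2 (series LC): Z₂ = j(X_L − X_C) = j74.9 Ω
Parallel: Z = Z₁Z₂/(Z₁+Z₂), |Z| = 72.3 Ω, ∠Z = 75.0°
I = V/|Z| = 1.3/72.3 = 18.0 mA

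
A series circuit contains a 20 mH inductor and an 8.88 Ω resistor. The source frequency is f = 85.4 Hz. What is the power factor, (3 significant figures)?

0.638

ω = 2πf = 536.6 rad/s
X_L = ωL = 10.7 Ω
Z = 8.88 + j10.7 Ω
|Z| = √(8.88² + 10.7²) = 13.9 Ω
∠Z = arctan(10.7/8.88) = 50.4°
cos φ = cos(50.4°) = 0.638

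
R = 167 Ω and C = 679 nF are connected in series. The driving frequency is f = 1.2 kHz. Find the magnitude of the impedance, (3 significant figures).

257 Ω

ω = 2πf = 7540 rad/s
X_C = 1/(ωC) = 195 Ω
Z = 167 − j195 Ω
|Z| = √(167² + 195²) = 257 Ω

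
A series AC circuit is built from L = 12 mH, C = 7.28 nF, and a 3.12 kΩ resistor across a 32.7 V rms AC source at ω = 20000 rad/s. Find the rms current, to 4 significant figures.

X_L = ωL = 240.0 Ω
X_C = 1/(ωC) = 6868 Ω
Net reactance X = X_L − X_C = -6628 Ω
Z = 3120 − j6628 Ω
|Z| = √(3120² + 6628²) = 7326 Ω
I = V/|Z| = 32.7/7326 = 4.464 mA

4.464 mA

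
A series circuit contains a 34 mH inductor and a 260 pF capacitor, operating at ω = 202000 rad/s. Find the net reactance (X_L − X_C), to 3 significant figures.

-12200 Ω

X_L = ωL = 6870 Ω
X_C = 1/(ωC) = 19000 Ω
X = 6870 − 19000 = -12200 Ω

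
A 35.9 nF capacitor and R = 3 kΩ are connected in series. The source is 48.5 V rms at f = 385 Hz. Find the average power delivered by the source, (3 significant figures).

49.8 mW

ω = 2πf = 2419 rad/s
X_C = 1/(ωC) = 11500 Ω
Z = 3000 − j11500 Ω
|Z| = √(3000² + 11500²) = 11900 Ω
∠Z = arctan(-11500/3000) = -75.4°
I = V/|Z| = 4.08 mA
P = VI cos φ = 48.5 × 0.00408 × cos(-75.4°) = 49.8 mW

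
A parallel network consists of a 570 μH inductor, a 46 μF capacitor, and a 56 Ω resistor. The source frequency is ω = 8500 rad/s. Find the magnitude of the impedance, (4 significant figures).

5.392 Ω

X_L = ωL = 4.845 Ω
X_C = 1/(ωC) = 2.558 Ω
Parallel: admittances add. Y = 1/R + 1/(jωL) + jωC
Y = (0.01786 + j0.1846) S
|Y| = 0.1855 S → |Z| = 1/|Y| = 5.392 Ω, ∠Z = −∠Y = -84.47°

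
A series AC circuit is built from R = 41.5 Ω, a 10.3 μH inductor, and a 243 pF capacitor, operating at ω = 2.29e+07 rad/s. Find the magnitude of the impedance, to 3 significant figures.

X_L = ωL = 236 Ω
X_C = 1/(ωC) = 180 Ω
Net reactance X = X_L − X_C = 56.2 Ω
Z = 41.5 + j56.2 Ω
|Z| = √(41.5² + 56.2²) = 69.8 Ω

69.8 Ω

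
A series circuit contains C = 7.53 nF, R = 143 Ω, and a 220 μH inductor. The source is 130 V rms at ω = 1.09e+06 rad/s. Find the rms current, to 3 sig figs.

701 mA

X_L = ωL = 240 Ω
X_C = 1/(ωC) = 122 Ω
Net reactance X = X_L − X_C = 118 Ω
Z = 143 + j118 Ω
|Z| = √(143² + 118²) = 185 Ω
I = V/|Z| = 130/185 = 701 mA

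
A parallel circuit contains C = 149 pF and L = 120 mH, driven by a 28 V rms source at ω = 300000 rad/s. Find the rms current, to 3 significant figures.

474 μA

X_L = ωL = 36000 Ω
X_C = 1/(ωC) = 22400 Ω
Parallel: admittances add. Y = 1/(jωL) + jωC
Y = (0 + j1.69e-05) S
|Y| = 1.69e-05 S → |Z| = 1/|Y| = 59100 Ω, ∠Z = −∠Y = -90.0°
I = V/|Z| = 28/59100 = 474 μA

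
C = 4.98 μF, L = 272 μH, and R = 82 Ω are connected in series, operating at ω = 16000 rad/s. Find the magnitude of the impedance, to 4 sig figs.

82.41 Ω

X_L = ωL = 4.352 Ω
X_C = 1/(ωC) = 12.55 Ω
Net reactance X = X_L − X_C = -8.198 Ω
Z = 82.00 − j8.198 Ω
|Z| = √(82.00² + 8.198²) = 82.41 Ω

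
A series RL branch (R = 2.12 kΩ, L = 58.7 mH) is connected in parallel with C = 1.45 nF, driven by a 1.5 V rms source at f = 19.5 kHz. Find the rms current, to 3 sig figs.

93.6 μA

ω = 2πf = 122500 rad/s
X_L = ωL = 7190 Ω
X_C = 1/(ωC) = 5630 Ω
Branch 1 (R+jX_L): Z₁ = 2120 + j7190 Ω, |Z₁| = 7500 Ω
Branch 2 (−jX_C): Z₂ = −j5630 Ω
Parallel: Z = Z₁Z₂/(Z₁+Z₂), |Z| = 16000 Ω, ∠Z = -52.8°
I = V/|Z| = 1.5/16000 = 93.6 μA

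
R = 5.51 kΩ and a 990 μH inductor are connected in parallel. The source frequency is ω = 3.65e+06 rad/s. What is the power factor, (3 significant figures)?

0.548

X_L = ωL = 3610 Ω
Parallel: admittances add. Y = 1/R + 1/(jωL)
Y = (0.000181 − j0.000277) S
|Y| = 0.000331 S → |Z| = 1/|Y| = 3020 Ω, ∠Z = −∠Y = 56.7°
cos φ = cos(56.7°) = 0.548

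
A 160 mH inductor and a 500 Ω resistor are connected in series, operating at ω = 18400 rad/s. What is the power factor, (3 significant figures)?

X_L = ωL = 2940 Ω
Z = 500 + j2940 Ω
|Z| = √(500² + 2940²) = 2990 Ω
∠Z = arctan(2940/500) = 80.4°
cos φ = cos(80.4°) = 0.167

0.167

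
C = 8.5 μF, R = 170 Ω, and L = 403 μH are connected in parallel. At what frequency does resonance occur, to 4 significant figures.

ω₀ = 1/√(LC) = 1/√(0.000403 × 8.5e-06) = 17090 rad/s
f₀ = ω₀/(2π) = 2.719 kHz

2.719 kHz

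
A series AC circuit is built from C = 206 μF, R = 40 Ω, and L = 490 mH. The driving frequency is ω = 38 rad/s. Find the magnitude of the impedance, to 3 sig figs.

116 Ω

X_L = ωL = 18.6 Ω
X_C = 1/(ωC) = 128 Ω
Net reactance X = X_L − X_C = -109 Ω
Z = 40.0 − j109 Ω
|Z| = √(40.0² + 109²) = 116 Ω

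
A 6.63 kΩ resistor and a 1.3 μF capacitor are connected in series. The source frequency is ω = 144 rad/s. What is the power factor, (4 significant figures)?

X_C = 1/(ωC) = 5342 Ω
Z = 6630 − j5342 Ω
|Z| = √(6630² + 5342²) = 8514 Ω
∠Z = arctan(-5342/6630) = -38.86°
cos φ = cos(-38.86°) = 0.7787

0.7787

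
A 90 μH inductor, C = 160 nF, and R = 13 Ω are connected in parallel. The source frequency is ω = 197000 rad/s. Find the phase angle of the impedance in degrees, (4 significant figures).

17.92°

X_L = ωL = 17.73 Ω
X_C = 1/(ωC) = 31.73 Ω
Parallel: admittances add. Y = 1/R + 1/(jωL) + jωC
Y = (0.07692 − j0.02488) S
|Y| = 0.08085 S → |Z| = 1/|Y| = 12.37 Ω, ∠Z = −∠Y = 17.92°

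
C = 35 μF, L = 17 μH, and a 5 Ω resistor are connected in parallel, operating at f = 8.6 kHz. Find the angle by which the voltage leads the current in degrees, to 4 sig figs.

ω = 2πf = 54040 rad/s
X_L = ωL = 0.9186 Ω
X_C = 1/(ωC) = 0.5288 Ω
Parallel: admittances add. Y = 1/R + 1/(jωL) + jωC
Y = (0.2000 + j0.8026) S
|Y| = 0.8272 S → |Z| = 1/|Y| = 1.209 Ω, ∠Z = −∠Y = -76.01°

-76.01°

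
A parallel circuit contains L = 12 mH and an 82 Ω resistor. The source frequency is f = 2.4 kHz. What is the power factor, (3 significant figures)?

0.911

ω = 2πf = 15080 rad/s
X_L = ωL = 181 Ω
Parallel: admittances add. Y = 1/R + 1/(jωL)
Y = (0.0122 − j0.00553) S
|Y| = 0.0134 S → |Z| = 1/|Y| = 74.7 Ω, ∠Z = −∠Y = 24.4°
cos φ = cos(24.4°) = 0.911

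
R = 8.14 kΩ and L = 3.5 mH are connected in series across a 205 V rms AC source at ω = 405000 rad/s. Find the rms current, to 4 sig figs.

24.81 mA

X_L = ωL = 1418 Ω
Z = 8140 + j1418 Ω
|Z| = √(8140² + 1418²) = 8262 Ω
I = V/|Z| = 205/8262 = 24.81 mA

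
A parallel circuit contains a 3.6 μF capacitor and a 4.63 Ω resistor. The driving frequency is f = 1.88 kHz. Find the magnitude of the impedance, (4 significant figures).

ω = 2πf = 11810 rad/s
X_C = 1/(ωC) = 23.52 Ω
Parallel: admittances add. Y = 1/R + jωC
Y = (0.2160 + j0.04252) S
|Y| = 0.2201 S → |Z| = 1/|Y| = 4.543 Ω, ∠Z = −∠Y = -11.14°

4.543 Ω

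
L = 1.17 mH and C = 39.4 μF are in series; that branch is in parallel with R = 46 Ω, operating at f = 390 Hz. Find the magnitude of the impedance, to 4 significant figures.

ω = 2πf = 2450 rad/s
X_L = ωL = 2.867 Ω
X_C = 1/(ωC) = 10.36 Ω
Branch 1: Z₁ = R = 46.00 Ω
Branch 2 (series LC): Z₂ = j(X_L − X_C) = −j7.491 Ω
Parallel: Z = Z₁Z₂/(Z₁+Z₂), |Z| = 7.393 Ω, ∠Z = -80.75°

7.393 Ω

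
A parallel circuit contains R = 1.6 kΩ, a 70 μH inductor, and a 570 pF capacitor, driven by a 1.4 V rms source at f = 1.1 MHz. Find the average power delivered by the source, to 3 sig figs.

ω = 2πf = 6.912e+06 rad/s
X_L = ωL = 484 Ω
X_C = 1/(ωC) = 254 Ω
Parallel: admittances add. Y = 1/R + 1/(jωL) + jωC
Y = (0.000625 + j0.00187) S
|Y| = 0.00197 S → |Z| = 1/|Y| = 507 Ω, ∠Z = −∠Y = -71.5°
I = V/|Z| = 2.76 mA
P = VI cos φ = 1.4 × 0.00276 × cos(-71.5°) = 1.22 mW

1.22 mW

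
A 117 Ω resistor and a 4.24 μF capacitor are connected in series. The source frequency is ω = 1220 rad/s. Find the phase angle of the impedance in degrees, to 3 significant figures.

-58.8°

X_C = 1/(ωC) = 193 Ω
Z = 117 − j193 Ω
|Z| = √(117² + 193²) = 226 Ω
∠Z = arctan(-193/117) = -58.8°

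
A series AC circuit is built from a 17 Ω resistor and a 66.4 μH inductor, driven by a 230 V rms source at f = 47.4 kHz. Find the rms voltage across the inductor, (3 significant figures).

ω = 2πf = 297800 rad/s
X_L = ωL = 19.8 Ω
Z = 17.0 + j19.8 Ω
|Z| = √(17.0² + 19.8²) = 26.1 Ω
I = V/|Z| = 8.82 A
V_L = I·|Z_L| = 8.82 × 19.8 = 174 V

174 V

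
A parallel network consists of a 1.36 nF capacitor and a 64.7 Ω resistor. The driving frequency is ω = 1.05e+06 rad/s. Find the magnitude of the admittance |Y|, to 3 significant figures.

X_C = 1/(ωC) = 700 Ω
Parallel: admittances add. Y = 1/R + jωC
Y = (0.0155 + j0.00143) S
|Y| = 0.0155 S → |Z| = 1/|Y| = 64.4 Ω, ∠Z = −∠Y = -5.28°

15.5 mS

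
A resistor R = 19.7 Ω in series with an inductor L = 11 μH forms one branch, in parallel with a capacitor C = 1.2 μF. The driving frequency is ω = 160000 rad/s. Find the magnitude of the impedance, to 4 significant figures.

5.151 Ω

X_L = ωL = 1.760 Ω
X_C = 1/(ωC) = 5.208 Ω
Branch 1 (R+jX_L): Z₁ = 19.70 + j1.760 Ω, |Z₁| = 19.78 Ω
Branch 2 (−jX_C): Z₂ = −j5.208 Ω
Parallel: Z = Z₁Z₂/(Z₁+Z₂), |Z| = 5.151 Ω, ∠Z = -74.97°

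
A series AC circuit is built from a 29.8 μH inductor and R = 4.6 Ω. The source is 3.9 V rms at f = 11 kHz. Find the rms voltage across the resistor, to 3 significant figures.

3.56 V

ω = 2πf = 69120 rad/s
X_L = ωL = 2.06 Ω
Z = 4.60 + j2.06 Ω
|Z| = √(4.60² + 2.06²) = 5.04 Ω
I = V/|Z| = 774 mA
V_R = I·|Z_R| = 0.774 × 4.60 = 3.56 V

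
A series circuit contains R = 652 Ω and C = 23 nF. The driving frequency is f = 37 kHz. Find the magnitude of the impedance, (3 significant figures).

678 Ω

ω = 2πf = 232500 rad/s
X_C = 1/(ωC) = 187 Ω
Z = 652 − j187 Ω
|Z| = √(652² + 187²) = 678 Ω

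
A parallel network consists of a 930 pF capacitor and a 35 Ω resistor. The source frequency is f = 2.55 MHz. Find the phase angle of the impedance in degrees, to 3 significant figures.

-27.5°

ω = 2πf = 1.602e+07 rad/s
X_C = 1/(ωC) = 67.1 Ω
Parallel: admittances add. Y = 1/R + jωC
Y = (0.0286 + j0.0149) S
|Y| = 0.0322 S → |Z| = 1/|Y| = 31.0 Ω, ∠Z = −∠Y = -27.5°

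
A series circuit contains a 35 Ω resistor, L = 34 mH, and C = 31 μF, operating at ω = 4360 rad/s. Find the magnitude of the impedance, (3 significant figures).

X_L = ωL = 148 Ω
X_C = 1/(ωC) = 7.40 Ω
Net reactance X = X_L − X_C = 141 Ω
Z = 35.0 + j141 Ω
|Z| = √(35.0² + 141²) = 145 Ω

145 Ω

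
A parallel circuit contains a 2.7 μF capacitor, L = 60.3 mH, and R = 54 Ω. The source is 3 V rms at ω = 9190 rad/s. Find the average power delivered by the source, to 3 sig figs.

X_L = ωL = 554 Ω
X_C = 1/(ωC) = 40.3 Ω
Parallel: admittances add. Y = 1/R + 1/(jωL) + jωC
Y = (0.0185 + j0.0230) S
|Y| = 0.0295 S → |Z| = 1/|Y| = 33.9 Ω, ∠Z = −∠Y = -51.2°
I = V/|Z| = 88.6 mA
P = VI cos φ = 3 × 0.0886 × cos(-51.2°) = 167 mW

167 mW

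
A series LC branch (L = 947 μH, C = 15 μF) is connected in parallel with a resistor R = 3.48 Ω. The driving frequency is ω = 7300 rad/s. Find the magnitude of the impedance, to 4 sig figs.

1.871 Ω

X_L = ωL = 6.913 Ω
X_C = 1/(ωC) = 9.132 Ω
Branch 1: Z₁ = R = 3.480 Ω
Branch 2 (series LC): Z₂ = j(X_L − X_C) = −j2.219 Ω
Parallel: Z = Z₁Z₂/(Z₁+Z₂), |Z| = 1.871 Ω, ∠Z = -57.47°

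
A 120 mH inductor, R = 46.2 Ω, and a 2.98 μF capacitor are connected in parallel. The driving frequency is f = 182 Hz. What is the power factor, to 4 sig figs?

0.9843

ω = 2πf = 1144 rad/s
X_L = ωL = 137.2 Ω
X_C = 1/(ωC) = 293.4 Ω
Parallel: admittances add. Y = 1/R + 1/(jωL) + jωC
Y = (0.02165 − j0.003880) S
|Y| = 0.02199 S → |Z| = 1/|Y| = 45.48 Ω, ∠Z = −∠Y = 10.16°
cos φ = cos(10.16°) = 0.9843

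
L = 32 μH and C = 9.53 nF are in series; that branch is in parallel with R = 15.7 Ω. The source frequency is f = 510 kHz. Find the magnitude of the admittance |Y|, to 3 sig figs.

65.3 mS

ω = 2πf = 3.204e+06 rad/s
X_L = ωL = 103 Ω
X_C = 1/(ωC) = 32.7 Ω
Branch 1: Z₁ = R = 15.7 Ω
Branch 2 (series LC): Z₂ = j(X_L − X_C) = j69.8 Ω
Parallel: Z = Z₁Z₂/(Z₁+Z₂), |Z| = 15.3 Ω, ∠Z = 12.7°
|Y| = 1/|Z| = 65.3 mS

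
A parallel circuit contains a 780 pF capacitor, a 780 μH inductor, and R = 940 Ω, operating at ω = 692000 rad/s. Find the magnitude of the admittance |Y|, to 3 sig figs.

1.69 mS

X_L = ωL = 540 Ω
X_C = 1/(ωC) = 1850 Ω
Parallel: admittances add. Y = 1/R + 1/(jωL) + jωC
Y = (0.00106 − j0.00131) S
|Y| = 0.00169 S → |Z| = 1/|Y| = 592 Ω, ∠Z = −∠Y = 51.0°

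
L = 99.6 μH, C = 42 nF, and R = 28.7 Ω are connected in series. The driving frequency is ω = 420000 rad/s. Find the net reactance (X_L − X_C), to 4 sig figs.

X_L = ωL = 41.83 Ω
X_C = 1/(ωC) = 56.69 Ω
X = 41.83 − 56.69 = -14.86 Ω

-14.86 Ω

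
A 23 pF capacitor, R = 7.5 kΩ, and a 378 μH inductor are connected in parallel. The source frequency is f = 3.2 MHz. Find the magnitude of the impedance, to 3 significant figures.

2800 Ω

ω = 2πf = 2.011e+07 rad/s
X_L = ωL = 7600 Ω
X_C = 1/(ωC) = 2160 Ω
Parallel: admittances add. Y = 1/R + 1/(jωL) + jωC
Y = (0.000133 + j0.000331) S
|Y| = 0.000357 S → |Z| = 1/|Y| = 2800 Ω, ∠Z = −∠Y = -68.1°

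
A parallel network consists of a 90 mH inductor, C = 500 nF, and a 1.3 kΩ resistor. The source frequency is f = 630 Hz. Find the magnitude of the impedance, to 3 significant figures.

ω = 2πf = 3958 rad/s
X_L = ωL = 356 Ω
X_C = 1/(ωC) = 505 Ω
Parallel: admittances add. Y = 1/R + 1/(jωL) + jωC
Y = (0.000769 − j0.000828) S
|Y| = 0.00113 S → |Z| = 1/|Y| = 885 Ω, ∠Z = −∠Y = 47.1°

885 Ω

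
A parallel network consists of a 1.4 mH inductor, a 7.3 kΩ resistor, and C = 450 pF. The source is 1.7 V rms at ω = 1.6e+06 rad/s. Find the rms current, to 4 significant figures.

X_L = ωL = 2240 Ω
X_C = 1/(ωC) = 1389 Ω
Parallel: admittances add. Y = 1/R + 1/(jωL) + jωC
Y = (0.0001370 + j0.0002736) S
|Y| = 0.0003060 S → |Z| = 1/|Y| = 3268 Ω, ∠Z = −∠Y = -63.40°
I = V/|Z| = 1.7/3268 = 520.1 μA

520.1 μA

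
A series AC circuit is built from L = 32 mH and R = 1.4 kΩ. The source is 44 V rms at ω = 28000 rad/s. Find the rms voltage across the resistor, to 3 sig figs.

X_L = ωL = 896 Ω
Z = 1400 + j896 Ω
|Z| = √(1400² + 896²) = 1660 Ω
I = V/|Z| = 26.5 mA
V_R = I·|Z_R| = 0.0265 × 1400 = 37.1 V

37.1 V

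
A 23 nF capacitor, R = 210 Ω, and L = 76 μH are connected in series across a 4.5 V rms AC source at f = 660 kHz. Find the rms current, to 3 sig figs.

12.2 mA

ω = 2πf = 4.147e+06 rad/s
X_L = ωL = 315 Ω
X_C = 1/(ωC) = 10.5 Ω
Net reactance X = X_L − X_C = 305 Ω
Z = 210 + j305 Ω
|Z| = √(210² + 305²) = 370 Ω
I = V/|Z| = 4.5/370 = 12.2 mA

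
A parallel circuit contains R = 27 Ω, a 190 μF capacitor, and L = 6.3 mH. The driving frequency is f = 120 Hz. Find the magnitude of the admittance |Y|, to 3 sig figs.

76.8 mS

ω = 2πf = 754.0 rad/s
X_L = ωL = 4.75 Ω
X_C = 1/(ωC) = 6.98 Ω
Parallel: admittances add. Y = 1/R + 1/(jωL) + jωC
Y = (0.0370 − j0.0673) S
|Y| = 0.0768 S → |Z| = 1/|Y| = 13.0 Ω, ∠Z = −∠Y = 61.2°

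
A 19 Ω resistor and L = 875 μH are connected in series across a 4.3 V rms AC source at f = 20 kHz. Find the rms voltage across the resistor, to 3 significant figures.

0.732 V

ω = 2πf = 125700 rad/s
X_L = ωL = 110 Ω
Z = 19.0 + j110 Ω
|Z| = √(19.0² + 110²) = 112 Ω
I = V/|Z| = 38.5 mA
V_R = I·|Z_R| = 0.0385 × 19.0 = 0.732 V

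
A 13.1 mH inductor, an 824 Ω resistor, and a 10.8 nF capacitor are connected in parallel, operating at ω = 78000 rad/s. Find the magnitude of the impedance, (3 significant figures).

X_L = ωL = 1020 Ω
X_C = 1/(ωC) = 1190 Ω
Parallel: admittances add. Y = 1/R + 1/(jωL) + jωC
Y = (0.00121 − j0.000136) S
|Y| = 0.00122 S → |Z| = 1/|Y| = 819 Ω, ∠Z = −∠Y = 6.41°

819 Ω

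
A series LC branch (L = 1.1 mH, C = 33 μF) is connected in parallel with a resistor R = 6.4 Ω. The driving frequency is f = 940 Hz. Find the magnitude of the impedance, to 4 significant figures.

1.336 Ω

ω = 2πf = 5906 rad/s
X_L = ωL = 6.497 Ω
X_C = 1/(ωC) = 5.131 Ω
Branch 1: Z₁ = R = 6.400 Ω
Branch 2 (series LC): Z₂ = j(X_L − X_C) = j1.366 Ω
Parallel: Z = Z₁Z₂/(Z₁+Z₂), |Z| = 1.336 Ω, ∠Z = 77.95°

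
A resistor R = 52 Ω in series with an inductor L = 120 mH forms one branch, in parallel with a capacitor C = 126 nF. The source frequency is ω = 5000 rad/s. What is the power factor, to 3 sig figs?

X_L = ωL = 600 Ω
X_C = 1/(ωC) = 1590 Ω
Branch 1 (R+jX_L): Z₁ = 52.0 + j600 Ω, |Z₁| = 602 Ω
Branch 2 (−jX_C): Z₂ = −j1590 Ω
Parallel: Z = Z₁Z₂/(Z₁+Z₂), |Z| = 967 Ω, ∠Z = 82.0°
cos φ = cos(82.0°) = 0.139

0.139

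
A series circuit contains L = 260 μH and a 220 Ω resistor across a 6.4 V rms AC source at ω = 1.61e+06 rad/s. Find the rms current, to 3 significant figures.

13.5 mA

X_L = ωL = 419 Ω
Z = 220 + j419 Ω
|Z| = √(220² + 419²) = 473 Ω
I = V/|Z| = 6.4/473 = 13.5 mA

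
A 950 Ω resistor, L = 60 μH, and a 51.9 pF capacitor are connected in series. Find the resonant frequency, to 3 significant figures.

2.85 MHz

ω₀ = 1/√(LC) = 1/√(6e-05 × 5.19e-11) = 1.792e+07 rad/s
f₀ = ω₀/(2π) = 2.85 MHz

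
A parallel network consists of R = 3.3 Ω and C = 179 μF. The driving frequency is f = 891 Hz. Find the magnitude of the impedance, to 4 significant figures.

ω = 2πf = 5598 rad/s
X_C = 1/(ωC) = 0.9979 Ω
Parallel: admittances add. Y = 1/R + jωC
Y = (0.3030 + j1.002) S
|Y| = 1.047 S → |Z| = 1/|Y| = 0.9552 Ω, ∠Z = −∠Y = -73.17°

0.9552 Ω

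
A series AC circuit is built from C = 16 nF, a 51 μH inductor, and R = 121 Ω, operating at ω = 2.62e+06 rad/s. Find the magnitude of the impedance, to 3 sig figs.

163 Ω

X_L = ωL = 134 Ω
X_C = 1/(ωC) = 23.9 Ω
Net reactance X = X_L − X_C = 110 Ω
Z = 121 + j110 Ω
|Z| = √(121² + 110²) = 163 Ω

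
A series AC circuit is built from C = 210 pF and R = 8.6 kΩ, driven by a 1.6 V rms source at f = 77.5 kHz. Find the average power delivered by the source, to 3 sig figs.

ω = 2πf = 486900 rad/s
X_C = 1/(ωC) = 9780 Ω
Z = 8600 − j9780 Ω
|Z| = √(8600² + 9780²) = 13000 Ω
∠Z = arctan(-9780/8600) = -48.7°
I = V/|Z| = 123 μA
P = VI cos φ = 1.6 × 0.000123 × cos(-48.7°) = 130 μW

130 μW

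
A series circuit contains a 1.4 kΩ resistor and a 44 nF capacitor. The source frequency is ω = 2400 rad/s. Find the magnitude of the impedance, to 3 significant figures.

9570 Ω

X_C = 1/(ωC) = 9470 Ω
Z = 1400 − j9470 Ω
|Z| = √(1400² + 9470²) = 9570 Ω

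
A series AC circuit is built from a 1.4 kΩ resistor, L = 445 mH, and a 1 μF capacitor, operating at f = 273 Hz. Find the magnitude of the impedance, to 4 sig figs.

ω = 2πf = 1715 rad/s
X_L = ωL = 763.3 Ω
X_C = 1/(ωC) = 583.0 Ω
Net reactance X = X_L − X_C = 180.3 Ω
Z = 1400 + j180.3 Ω
|Z| = √(1400² + 180.3²) = 1412 Ω

1412 Ω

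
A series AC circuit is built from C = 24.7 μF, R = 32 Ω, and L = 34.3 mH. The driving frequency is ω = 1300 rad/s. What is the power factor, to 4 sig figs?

0.9219

X_L = ωL = 44.59 Ω
X_C = 1/(ωC) = 31.14 Ω
Net reactance X = X_L − X_C = 13.45 Ω
Z = 32.00 + j13.45 Ω
|Z| = √(32.00² + 13.45²) = 34.71 Ω
∠Z = arctan(13.45/32.00) = 22.79°
cos φ = cos(22.79°) = 0.9219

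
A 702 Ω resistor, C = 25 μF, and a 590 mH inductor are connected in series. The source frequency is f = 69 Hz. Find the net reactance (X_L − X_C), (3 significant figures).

164 Ω

ω = 2πf = 433.5 rad/s
X_L = ωL = 256 Ω
X_C = 1/(ωC) = 92.3 Ω
X = 256 − 92.3 = 164 Ω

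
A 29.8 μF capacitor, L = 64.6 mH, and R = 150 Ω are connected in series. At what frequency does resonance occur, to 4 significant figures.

ω₀ = 1/√(LC) = 1/√(0.0646 × 2.98e-05) = 720.7 rad/s
f₀ = ω₀/(2π) = 114.7 Hz

114.7 Hz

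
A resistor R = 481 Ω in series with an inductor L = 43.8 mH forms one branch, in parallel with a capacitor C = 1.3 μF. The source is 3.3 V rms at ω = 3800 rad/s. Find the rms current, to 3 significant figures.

X_L = ωL = 166 Ω
X_C = 1/(ωC) = 202 Ω
Branch 1 (R+jX_L): Z₁ = 481 + j166 Ω, |Z₁| = 509 Ω
Branch 2 (−jX_C): Z₂ = −j202 Ω
Parallel: Z = Z₁Z₂/(Z₁+Z₂), |Z| = 214 Ω, ∠Z = -66.6°
I = V/|Z| = 3.3/214 = 15.4 mA

15.4 mA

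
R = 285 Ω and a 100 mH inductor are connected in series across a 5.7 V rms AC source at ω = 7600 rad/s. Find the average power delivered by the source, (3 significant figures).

X_L = ωL = 760 Ω
Z = 285 + j760 Ω
|Z| = √(285² + 760²) = 812 Ω
∠Z = arctan(760/285) = 69.4°
I = V/|Z| = 7.02 mA
P = VI cos φ = 5.7 × 0.00702 × cos(69.4°) = 14.1 mW

14.1 mW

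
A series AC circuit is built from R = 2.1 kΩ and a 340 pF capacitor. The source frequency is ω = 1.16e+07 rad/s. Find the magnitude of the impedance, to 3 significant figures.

2120 Ω

X_C = 1/(ωC) = 254 Ω
Z = 2100 − j254 Ω
|Z| = √(2100² + 254²) = 2120 Ω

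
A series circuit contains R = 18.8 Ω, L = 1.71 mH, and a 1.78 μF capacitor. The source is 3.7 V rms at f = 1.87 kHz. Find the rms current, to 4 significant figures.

110.5 mA

ω = 2πf = 11750 rad/s
X_L = ωL = 20.09 Ω
X_C = 1/(ωC) = 47.81 Ω
Net reactance X = X_L − X_C = -27.72 Ω
Z = 18.80 − j27.72 Ω
|Z| = √(18.80² + 27.72²) = 33.50 Ω
I = V/|Z| = 3.7/33.50 = 110.5 mA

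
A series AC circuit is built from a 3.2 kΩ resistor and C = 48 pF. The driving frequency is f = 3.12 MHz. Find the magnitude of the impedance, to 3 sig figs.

ω = 2πf = 1.96e+07 rad/s
X_C = 1/(ωC) = 1060 Ω
Z = 3200 − j1060 Ω
|Z| = √(3200² + 1060²) = 3370 Ω

3370 Ω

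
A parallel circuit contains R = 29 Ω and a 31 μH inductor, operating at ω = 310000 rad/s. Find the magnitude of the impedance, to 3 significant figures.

9.12 Ω

X_L = ωL = 9.61 Ω
Parallel: admittances add. Y = 1/R + 1/(jωL)
Y = (0.0345 − j0.104) S
|Y| = 0.110 S → |Z| = 1/|Y| = 9.12 Ω, ∠Z = −∠Y = 71.7°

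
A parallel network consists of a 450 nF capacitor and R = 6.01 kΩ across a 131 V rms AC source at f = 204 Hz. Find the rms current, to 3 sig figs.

ω = 2πf = 1282 rad/s
X_C = 1/(ωC) = 1730 Ω
Parallel: admittances add. Y = 1/R + jωC
Y = (0.000166 + j0.000577) S
|Y| = 0.000600 S → |Z| = 1/|Y| = 1670 Ω, ∠Z = −∠Y = -73.9°
I = V/|Z| = 131/1670 = 78.6 mA

78.6 mA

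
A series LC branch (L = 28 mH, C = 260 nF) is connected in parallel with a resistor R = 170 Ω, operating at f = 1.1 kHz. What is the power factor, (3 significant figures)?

ω = 2πf = 6912 rad/s
X_L = ωL = 194 Ω
X_C = 1/(ωC) = 556 Ω
Branch 1: Z₁ = R = 170 Ω
Branch 2 (series LC): Z₂ = j(X_L − X_C) = −j363 Ω
Parallel: Z = Z₁Z₂/(Z₁+Z₂), |Z| = 154 Ω, ∠Z = -25.1°
cos φ = cos(-25.1°) = 0.906

0.906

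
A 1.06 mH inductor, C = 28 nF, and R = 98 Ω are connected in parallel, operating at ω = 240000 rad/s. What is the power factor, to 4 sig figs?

0.9646

X_L = ωL = 254.4 Ω
X_C = 1/(ωC) = 148.8 Ω
Parallel: admittances add. Y = 1/R + 1/(jωL) + jωC
Y = (0.01020 + j0.002789) S
|Y| = 0.01058 S → |Z| = 1/|Y| = 94.53 Ω, ∠Z = −∠Y = -15.29°
cos φ = cos(-15.29°) = 0.9646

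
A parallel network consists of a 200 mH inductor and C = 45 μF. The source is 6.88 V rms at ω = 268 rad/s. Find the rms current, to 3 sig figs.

45.4 mA

X_L = ωL = 53.6 Ω
X_C = 1/(ωC) = 82.9 Ω
Parallel: admittances add. Y = 1/(jωL) + jωC
Y = (0 − j0.00660) S
|Y| = 0.00660 S → |Z| = 1/|Y| = 152 Ω, ∠Z = −∠Y = 90.0°
I = V/|Z| = 6.88/152 = 45.4 mA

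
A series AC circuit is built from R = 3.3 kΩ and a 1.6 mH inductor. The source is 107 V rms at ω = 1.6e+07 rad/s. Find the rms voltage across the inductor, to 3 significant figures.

X_L = ωL = 25600 Ω
Z = 3300 + j25600 Ω
|Z| = √(3300² + 25600²) = 25800 Ω
I = V/|Z| = 4.15 mA
V_L = I·|Z_L| = 0.00415 × 25600 = 106 V

106 V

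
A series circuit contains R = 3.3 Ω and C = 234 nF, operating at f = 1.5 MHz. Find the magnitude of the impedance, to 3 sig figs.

3.33 Ω

ω = 2πf = 9.425e+06 rad/s
X_C = 1/(ωC) = 0.453 Ω
Z = 3.30 − j0.453 Ω
|Z| = √(3.30² + 0.453²) = 3.33 Ω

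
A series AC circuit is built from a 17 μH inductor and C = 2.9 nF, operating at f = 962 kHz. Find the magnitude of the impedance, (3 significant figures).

ω = 2πf = 6.044e+06 rad/s
X_L = ωL = 103 Ω
X_C = 1/(ωC) = 57.0 Ω
Net reactance X = X_L − X_C = 45.7 Ω
Z = j45.7 Ω
|Z| = √(0² + 45.7²) = 45.7 Ω

45.7 Ω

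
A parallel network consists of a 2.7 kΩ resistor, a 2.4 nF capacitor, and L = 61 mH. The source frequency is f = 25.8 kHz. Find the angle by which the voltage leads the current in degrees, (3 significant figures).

-37.9°

ω = 2πf = 162100 rad/s
X_L = ωL = 9890 Ω
X_C = 1/(ωC) = 2570 Ω
Parallel: admittances add. Y = 1/R + 1/(jωL) + jωC
Y = (0.000370 + j0.000288) S
|Y| = 0.000469 S → |Z| = 1/|Y| = 2130 Ω, ∠Z = −∠Y = -37.9°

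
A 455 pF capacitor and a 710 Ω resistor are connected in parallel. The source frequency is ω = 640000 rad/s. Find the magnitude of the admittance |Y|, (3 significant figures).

X_C = 1/(ωC) = 3430 Ω
Parallel: admittances add. Y = 1/R + jωC
Y = (0.00141 + j0.000291) S
|Y| = 0.00144 S → |Z| = 1/|Y| = 695 Ω, ∠Z = −∠Y = -11.7°

1.44 mS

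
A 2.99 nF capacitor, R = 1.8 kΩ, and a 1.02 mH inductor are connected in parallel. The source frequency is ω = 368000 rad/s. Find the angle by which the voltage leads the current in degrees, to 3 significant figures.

70.4°

X_L = ωL = 375 Ω
X_C = 1/(ωC) = 909 Ω
Parallel: admittances add. Y = 1/R + 1/(jωL) + jωC
Y = (0.000556 − j0.00156) S
|Y| = 0.00166 S → |Z| = 1/|Y| = 603 Ω, ∠Z = −∠Y = 70.4°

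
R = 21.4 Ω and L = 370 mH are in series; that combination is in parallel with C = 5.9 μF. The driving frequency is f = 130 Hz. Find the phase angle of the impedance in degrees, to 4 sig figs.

-81.32°

ω = 2πf = 816.8 rad/s
X_L = ωL = 302.2 Ω
X_C = 1/(ωC) = 207.5 Ω
Branch 1 (R+jX_L): Z₁ = 21.40 + j302.2 Ω, |Z₁| = 303.0 Ω
Branch 2 (−jX_C): Z₂ = −j207.5 Ω
Parallel: Z = Z₁Z₂/(Z₁+Z₂), |Z| = 647.4 Ω, ∠Z = -81.32°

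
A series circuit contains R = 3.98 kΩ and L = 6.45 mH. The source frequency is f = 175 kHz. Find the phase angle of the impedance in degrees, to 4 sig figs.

ω = 2πf = 1.1e+06 rad/s
X_L = ωL = 7092 Ω
Z = 3980 + j7092 Ω
|Z| = √(3980² + 7092²) = 8133 Ω
∠Z = arctan(7092/3980) = 60.70°

60.70°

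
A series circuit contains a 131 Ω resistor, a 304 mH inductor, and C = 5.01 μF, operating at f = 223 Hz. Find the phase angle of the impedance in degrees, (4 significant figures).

65.20°

ω = 2πf = 1401 rad/s
X_L = ωL = 425.9 Ω
X_C = 1/(ωC) = 142.5 Ω
Net reactance X = X_L − X_C = 283.5 Ω
Z = 131.0 + j283.5 Ω
|Z| = √(131.0² + 283.5²) = 312.3 Ω
∠Z = arctan(283.5/131.0) = 65.20°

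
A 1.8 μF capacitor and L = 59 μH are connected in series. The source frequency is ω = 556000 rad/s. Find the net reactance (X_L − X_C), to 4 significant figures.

31.80 Ω

X_L = ωL = 32.80 Ω
X_C = 1/(ωC) = 0.9992 Ω
X = 32.80 − 0.9992 = 31.80 Ω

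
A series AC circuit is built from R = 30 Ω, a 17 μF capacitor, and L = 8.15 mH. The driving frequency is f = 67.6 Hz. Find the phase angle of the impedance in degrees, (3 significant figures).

ω = 2πf = 424.7 rad/s
X_L = ωL = 3.46 Ω
X_C = 1/(ωC) = 138 Ω
Net reactance X = X_L − X_C = -135 Ω
Z = 30.0 − j135 Ω
|Z| = √(30.0² + 135²) = 138 Ω
∠Z = arctan(-135/30.0) = -77.5°

-77.5°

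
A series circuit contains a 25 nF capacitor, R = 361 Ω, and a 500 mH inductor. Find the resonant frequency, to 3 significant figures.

ω₀ = 1/√(LC) = 1/√(0.5 × 2.5e-08) = 8944 rad/s
f₀ = ω₀/(2π) = 1.42 kHz

1.42 kHz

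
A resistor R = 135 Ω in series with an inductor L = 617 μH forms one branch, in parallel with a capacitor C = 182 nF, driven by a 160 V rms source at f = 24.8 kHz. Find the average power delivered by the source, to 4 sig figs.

125.8 W

ω = 2πf = 155800 rad/s
X_L = ωL = 96.14 Ω
X_C = 1/(ωC) = 35.26 Ω
Branch 1 (R+jX_L): Z₁ = 135.0 + j96.14 Ω, |Z₁| = 165.7 Ω
Branch 2 (−jX_C): Z₂ = −j35.26 Ω
Parallel: Z = Z₁Z₂/(Z₁+Z₂), |Z| = 39.46 Ω, ∠Z = -78.82°
I = V/|Z| = 4.055 A
P = VI cos φ = 160 × 4.055 × cos(-78.82°) = 125.8 W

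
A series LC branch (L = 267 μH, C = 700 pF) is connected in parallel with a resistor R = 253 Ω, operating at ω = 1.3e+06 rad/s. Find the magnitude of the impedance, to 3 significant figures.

240 Ω

X_L = ωL = 347 Ω
X_C = 1/(ωC) = 1100 Ω
Branch 1: Z₁ = R = 253 Ω
Branch 2 (series LC): Z₂ = j(X_L − X_C) = −j752 Ω
Parallel: Z = Z₁Z₂/(Z₁+Z₂), |Z| = 240 Ω, ∠Z = -18.6°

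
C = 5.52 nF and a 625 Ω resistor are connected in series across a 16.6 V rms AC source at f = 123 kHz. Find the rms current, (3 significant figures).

ω = 2πf = 772800 rad/s
X_C = 1/(ωC) = 234 Ω
Z = 625 − j234 Ω
|Z| = √(625² + 234²) = 668 Ω
I = V/|Z| = 16.6/668 = 24.9 mA

24.9 mA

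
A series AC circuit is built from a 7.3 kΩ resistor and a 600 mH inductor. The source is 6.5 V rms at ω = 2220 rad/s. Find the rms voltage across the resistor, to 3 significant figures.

6.39 V

X_L = ωL = 1330 Ω
Z = 7300 + j1330 Ω
|Z| = √(7300² + 1330²) = 7420 Ω
I = V/|Z| = 876 μA
V_R = I·|Z_R| = 0.000876 × 7300 = 6.39 V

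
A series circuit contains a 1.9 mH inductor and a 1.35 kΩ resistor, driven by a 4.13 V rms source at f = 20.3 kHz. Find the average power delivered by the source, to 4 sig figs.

ω = 2πf = 127500 rad/s
X_L = ωL = 242.3 Ω
Z = 1350 + j242.3 Ω
|Z| = √(1350² + 242.3²) = 1372 Ω
∠Z = arctan(242.3/1350) = 10.18°
I = V/|Z| = 3.011 mA
P = VI cos φ = 4.13 × 0.003011 × cos(10.18°) = 12.24 mW

12.24 mW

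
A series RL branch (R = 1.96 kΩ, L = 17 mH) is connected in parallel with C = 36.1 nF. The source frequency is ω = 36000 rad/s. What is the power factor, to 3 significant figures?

X_L = ωL = 612 Ω
X_C = 1/(ωC) = 769 Ω
Branch 1 (R+jX_L): Z₁ = 1960 + j612 Ω, |Z₁| = 2050 Ω
Branch 2 (−jX_C): Z₂ = −j769 Ω
Parallel: Z = Z₁Z₂/(Z₁+Z₂), |Z| = 804 Ω, ∠Z = -68.1°
cos φ = cos(-68.1°) = 0.374

0.374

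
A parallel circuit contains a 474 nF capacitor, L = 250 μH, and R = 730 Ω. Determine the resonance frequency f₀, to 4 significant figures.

14.62 kHz

ω₀ = 1/√(LC) = 1/√(0.00025 × 4.74e-07) = 91860 rad/s
f₀ = ω₀/(2π) = 14.62 kHz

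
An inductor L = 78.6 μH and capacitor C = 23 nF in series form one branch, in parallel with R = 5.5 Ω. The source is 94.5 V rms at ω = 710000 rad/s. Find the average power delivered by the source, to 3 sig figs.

X_L = ωL = 55.8 Ω
X_C = 1/(ωC) = 61.2 Ω
Branch 1: Z₁ = R = 5.50 Ω
Branch 2 (series LC): Z₂ = j(X_L − X_C) = −j5.43 Ω
Parallel: Z = Z₁Z₂/(Z₁+Z₂), |Z| = 3.86 Ω, ∠Z = -45.4°
I = V/|Z| = 24.5 A
P = VI cos φ = 94.5 × 24.5 × cos(-45.4°) = 1.62 kW

1.62 kW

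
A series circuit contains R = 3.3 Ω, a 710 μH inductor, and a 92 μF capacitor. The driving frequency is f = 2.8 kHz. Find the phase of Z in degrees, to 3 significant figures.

74.5°

ω = 2πf = 17590 rad/s
X_L = ωL = 12.5 Ω
X_C = 1/(ωC) = 0.618 Ω
Net reactance X = X_L − X_C = 11.9 Ω
Z = 3.30 + j11.9 Ω
|Z| = √(3.30² + 11.9²) = 12.3 Ω
∠Z = arctan(11.9/3.30) = 74.5°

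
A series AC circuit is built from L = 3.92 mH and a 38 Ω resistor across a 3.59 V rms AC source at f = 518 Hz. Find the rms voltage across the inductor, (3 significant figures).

1.14 V

ω = 2πf = 3255 rad/s
X_L = ωL = 12.8 Ω
Z = 38.0 + j12.8 Ω
|Z| = √(38.0² + 12.8²) = 40.1 Ω
I = V/|Z| = 89.6 mA
V_L = I·|Z_L| = 0.0896 × 12.8 = 1.14 V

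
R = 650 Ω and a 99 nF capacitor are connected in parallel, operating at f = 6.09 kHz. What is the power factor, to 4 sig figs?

ω = 2πf = 38260 rad/s
X_C = 1/(ωC) = 264.0 Ω
Parallel: admittances add. Y = 1/R + jωC
Y = (0.001538 + j0.003788) S
|Y| = 0.004089 S → |Z| = 1/|Y| = 244.6 Ω, ∠Z = −∠Y = -67.90°
cos φ = cos(-67.90°) = 0.3763

0.3763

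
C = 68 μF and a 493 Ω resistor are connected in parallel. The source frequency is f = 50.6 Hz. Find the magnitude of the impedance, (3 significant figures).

46.1 Ω

ω = 2πf = 317.9 rad/s
X_C = 1/(ωC) = 46.3 Ω
Parallel: admittances add. Y = 1/R + jωC
Y = (0.00203 + j0.0216) S
|Y| = 0.0217 S → |Z| = 1/|Y| = 46.1 Ω, ∠Z = −∠Y = -84.6°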